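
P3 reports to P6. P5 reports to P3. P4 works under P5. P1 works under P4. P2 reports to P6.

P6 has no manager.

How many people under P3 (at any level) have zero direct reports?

The only person in P3's organization with no one reporting to them is P1. That is 1.

1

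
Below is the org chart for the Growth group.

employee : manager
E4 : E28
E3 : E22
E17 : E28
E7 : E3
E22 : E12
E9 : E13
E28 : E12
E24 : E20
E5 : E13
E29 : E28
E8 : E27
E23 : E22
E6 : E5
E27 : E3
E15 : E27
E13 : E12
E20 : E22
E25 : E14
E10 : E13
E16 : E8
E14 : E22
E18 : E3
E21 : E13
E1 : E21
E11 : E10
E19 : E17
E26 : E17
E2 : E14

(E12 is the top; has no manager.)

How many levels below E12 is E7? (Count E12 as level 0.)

3

Chain from E7 up to E12: E7 → E3 → E22 → E12. That is 3 steps up, so E7 is 3 levels below E12.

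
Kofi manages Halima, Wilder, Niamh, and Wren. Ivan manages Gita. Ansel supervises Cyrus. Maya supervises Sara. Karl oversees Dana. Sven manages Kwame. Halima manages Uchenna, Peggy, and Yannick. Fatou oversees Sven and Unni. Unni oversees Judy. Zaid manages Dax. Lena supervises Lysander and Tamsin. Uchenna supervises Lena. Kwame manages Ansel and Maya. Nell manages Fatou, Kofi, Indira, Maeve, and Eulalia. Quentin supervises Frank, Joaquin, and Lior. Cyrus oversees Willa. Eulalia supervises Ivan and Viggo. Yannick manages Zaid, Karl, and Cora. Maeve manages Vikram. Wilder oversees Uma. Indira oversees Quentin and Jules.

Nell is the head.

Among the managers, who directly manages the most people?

Direct-report counts: Nell has 5; Eulalia has 2; Ivan has 1; Maeve has 1; Indira has 2; Quentin has 3; Kofi has 4; Wilder has 1; Halima has 3; Yannick has 3; Zaid has 1; Karl has 1; Uchenna has 1; Lena has 2; Fatou has 2; Unni has 1; Sven has 1; Kwame has 2; Maya has 1; Ansel has 1; Cyrus has 1. The largest is 5, held by Nell.

Nell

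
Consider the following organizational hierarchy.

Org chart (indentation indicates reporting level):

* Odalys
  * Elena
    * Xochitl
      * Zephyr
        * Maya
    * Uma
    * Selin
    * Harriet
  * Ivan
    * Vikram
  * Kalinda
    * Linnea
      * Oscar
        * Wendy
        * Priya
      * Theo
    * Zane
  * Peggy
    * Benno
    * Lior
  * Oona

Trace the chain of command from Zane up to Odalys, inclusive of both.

Zane -> Kalinda -> Odalys

Zane reports to Kalinda. Kalinda reports to Odalys. Odalys is at the top.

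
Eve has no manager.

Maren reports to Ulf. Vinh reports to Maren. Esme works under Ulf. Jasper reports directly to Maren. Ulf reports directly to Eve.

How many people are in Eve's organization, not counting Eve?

5

Eve directly manages Ulf. Under Ulf: Esme, Maren, Vinh, Jasper (4). That's 5 in total.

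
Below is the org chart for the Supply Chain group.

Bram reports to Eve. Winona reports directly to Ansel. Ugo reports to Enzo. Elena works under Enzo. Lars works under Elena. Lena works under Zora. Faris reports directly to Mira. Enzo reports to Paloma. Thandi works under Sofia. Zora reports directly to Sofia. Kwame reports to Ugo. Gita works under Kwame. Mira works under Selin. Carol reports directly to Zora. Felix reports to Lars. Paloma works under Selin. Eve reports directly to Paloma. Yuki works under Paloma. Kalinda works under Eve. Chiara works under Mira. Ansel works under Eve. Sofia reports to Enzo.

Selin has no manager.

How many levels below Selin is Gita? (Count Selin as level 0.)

5

Chain from Gita up to Selin: Gita → Kwame → Ugo → Enzo → Paloma → Selin. That is 5 steps up, so Gita is 5 levels below Selin.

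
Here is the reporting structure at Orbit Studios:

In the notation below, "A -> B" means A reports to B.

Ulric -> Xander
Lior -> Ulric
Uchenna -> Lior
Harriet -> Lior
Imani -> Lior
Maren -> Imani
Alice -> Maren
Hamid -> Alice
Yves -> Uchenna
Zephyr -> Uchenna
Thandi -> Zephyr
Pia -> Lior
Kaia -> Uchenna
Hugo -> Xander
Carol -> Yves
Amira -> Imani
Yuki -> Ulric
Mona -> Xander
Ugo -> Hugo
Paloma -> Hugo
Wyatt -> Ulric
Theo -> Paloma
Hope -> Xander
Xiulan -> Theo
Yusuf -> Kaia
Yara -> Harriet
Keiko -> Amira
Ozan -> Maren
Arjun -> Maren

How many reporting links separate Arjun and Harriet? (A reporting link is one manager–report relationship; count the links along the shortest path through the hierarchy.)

4

Arjun is 3 levels below Lior, and Harriet is 1 level below Lior (their lowest common manager). The shortest path runs up from Arjun to Lior and back down to Harriet: 3 + 1 = 4 links.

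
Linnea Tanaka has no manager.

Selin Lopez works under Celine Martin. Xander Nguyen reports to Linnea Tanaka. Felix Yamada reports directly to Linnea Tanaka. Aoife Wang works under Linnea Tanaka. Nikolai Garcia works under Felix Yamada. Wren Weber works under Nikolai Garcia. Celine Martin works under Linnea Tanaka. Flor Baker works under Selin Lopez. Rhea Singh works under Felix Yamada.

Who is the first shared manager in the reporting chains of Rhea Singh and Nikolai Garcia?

Rhea Singh's chain of managers is Felix Yamada, Linnea Tanaka. Nikolai Garcia's chain of managers is Felix Yamada, Linnea Tanaka. The first manager that appears in both chains is Felix Yamada.

Felix Yamada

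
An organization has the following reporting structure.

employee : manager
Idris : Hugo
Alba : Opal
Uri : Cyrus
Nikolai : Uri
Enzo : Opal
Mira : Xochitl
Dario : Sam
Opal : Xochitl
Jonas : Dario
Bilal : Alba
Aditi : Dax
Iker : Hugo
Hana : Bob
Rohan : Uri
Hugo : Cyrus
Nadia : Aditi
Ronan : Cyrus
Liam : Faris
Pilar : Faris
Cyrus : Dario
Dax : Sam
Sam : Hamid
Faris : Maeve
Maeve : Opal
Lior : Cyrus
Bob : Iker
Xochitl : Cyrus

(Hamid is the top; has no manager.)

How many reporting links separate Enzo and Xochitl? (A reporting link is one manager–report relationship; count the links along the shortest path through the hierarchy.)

2

Enzo is in Xochitl's organization: the chain from Enzo up to Xochitl is Enzo → Opal → Xochitl, which is 2 links.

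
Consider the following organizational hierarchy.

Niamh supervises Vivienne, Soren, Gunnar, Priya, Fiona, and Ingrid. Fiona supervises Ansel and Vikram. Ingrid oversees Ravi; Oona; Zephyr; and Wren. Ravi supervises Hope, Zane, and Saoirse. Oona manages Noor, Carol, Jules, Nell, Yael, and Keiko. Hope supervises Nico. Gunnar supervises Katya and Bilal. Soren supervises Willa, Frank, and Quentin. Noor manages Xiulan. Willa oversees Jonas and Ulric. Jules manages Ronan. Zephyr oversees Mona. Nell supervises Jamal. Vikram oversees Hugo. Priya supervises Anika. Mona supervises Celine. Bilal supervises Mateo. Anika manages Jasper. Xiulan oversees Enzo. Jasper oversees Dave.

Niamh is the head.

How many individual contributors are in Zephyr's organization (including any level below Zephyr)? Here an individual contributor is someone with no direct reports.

The only person in Zephyr's organization with no one reporting to them is Celine. That is 1.

1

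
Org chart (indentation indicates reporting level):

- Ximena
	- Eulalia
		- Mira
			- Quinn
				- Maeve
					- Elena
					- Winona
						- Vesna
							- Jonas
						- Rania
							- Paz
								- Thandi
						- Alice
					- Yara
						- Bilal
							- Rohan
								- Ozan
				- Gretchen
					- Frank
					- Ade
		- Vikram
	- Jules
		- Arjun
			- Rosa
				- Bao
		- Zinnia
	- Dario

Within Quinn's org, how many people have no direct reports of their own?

The people in Quinn's organization with no one reporting to them are Ade, Frank, Ozan, Alice, Thandi, Jonas, Elena. That is 7.

7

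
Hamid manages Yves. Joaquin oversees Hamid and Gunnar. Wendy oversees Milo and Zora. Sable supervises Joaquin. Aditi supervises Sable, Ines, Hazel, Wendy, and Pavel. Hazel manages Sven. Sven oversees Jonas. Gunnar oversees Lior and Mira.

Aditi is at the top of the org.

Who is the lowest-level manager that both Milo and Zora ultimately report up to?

Wendy

Milo's chain of managers is Wendy, Aditi. Zora's chain of managers is Wendy, Aditi. The first manager that appears in both chains is Wendy.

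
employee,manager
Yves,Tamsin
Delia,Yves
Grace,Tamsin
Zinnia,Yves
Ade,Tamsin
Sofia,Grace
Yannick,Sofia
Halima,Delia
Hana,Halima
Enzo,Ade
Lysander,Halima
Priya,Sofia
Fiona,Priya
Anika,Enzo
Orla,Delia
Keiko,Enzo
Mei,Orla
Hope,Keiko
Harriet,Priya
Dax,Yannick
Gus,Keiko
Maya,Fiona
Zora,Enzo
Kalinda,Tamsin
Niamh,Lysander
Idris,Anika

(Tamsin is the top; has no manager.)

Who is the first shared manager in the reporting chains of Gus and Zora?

Gus's chain of managers is Keiko, Enzo, Ade, Tamsin. Zora's chain of managers is Enzo, Ade, Tamsin. The first manager that appears in both chains is Enzo.

Enzo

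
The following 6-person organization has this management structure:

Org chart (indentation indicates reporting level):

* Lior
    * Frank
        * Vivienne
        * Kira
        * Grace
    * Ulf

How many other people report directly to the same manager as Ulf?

1

Ulf reports to Lior. Lior's other direct reports are Frank — 1 peer.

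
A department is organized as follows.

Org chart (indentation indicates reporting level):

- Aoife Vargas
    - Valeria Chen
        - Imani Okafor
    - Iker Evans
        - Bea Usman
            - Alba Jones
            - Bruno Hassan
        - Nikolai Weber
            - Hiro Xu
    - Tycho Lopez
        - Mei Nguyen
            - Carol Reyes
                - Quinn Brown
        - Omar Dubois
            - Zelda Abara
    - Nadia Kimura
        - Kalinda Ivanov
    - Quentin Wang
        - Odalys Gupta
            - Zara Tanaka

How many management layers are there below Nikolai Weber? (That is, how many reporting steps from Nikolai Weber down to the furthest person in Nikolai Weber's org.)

1

The longest chain under Nikolai Weber runs Nikolai Weber → Hiro Xu, which is 1 level below Nikolai Weber.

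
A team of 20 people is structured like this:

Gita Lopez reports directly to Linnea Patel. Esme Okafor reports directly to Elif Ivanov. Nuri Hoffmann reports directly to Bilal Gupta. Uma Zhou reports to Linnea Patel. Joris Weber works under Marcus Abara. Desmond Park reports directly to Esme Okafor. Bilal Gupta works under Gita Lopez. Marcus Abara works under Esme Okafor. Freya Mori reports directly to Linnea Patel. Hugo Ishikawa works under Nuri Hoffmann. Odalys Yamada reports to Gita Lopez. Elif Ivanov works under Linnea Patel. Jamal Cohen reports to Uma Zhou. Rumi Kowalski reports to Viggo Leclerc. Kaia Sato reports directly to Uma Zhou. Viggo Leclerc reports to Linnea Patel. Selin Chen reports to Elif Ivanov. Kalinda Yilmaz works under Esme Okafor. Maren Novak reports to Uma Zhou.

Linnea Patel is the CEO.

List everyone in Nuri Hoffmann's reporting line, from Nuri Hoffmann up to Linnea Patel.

Nuri Hoffmann reports to Bilal Gupta. Bilal Gupta reports to Gita Lopez. Gita Lopez reports to Linnea Patel. Linnea Patel is at the top.

Nuri Hoffmann -> Bilal Gupta -> Gita Lopez -> Linnea Patel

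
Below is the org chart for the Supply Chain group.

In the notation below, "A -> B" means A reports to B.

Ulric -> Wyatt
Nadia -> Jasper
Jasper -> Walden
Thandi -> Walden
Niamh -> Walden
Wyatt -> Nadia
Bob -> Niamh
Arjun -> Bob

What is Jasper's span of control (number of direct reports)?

Jasper directly manages Nadia. That is 1 direct report.

1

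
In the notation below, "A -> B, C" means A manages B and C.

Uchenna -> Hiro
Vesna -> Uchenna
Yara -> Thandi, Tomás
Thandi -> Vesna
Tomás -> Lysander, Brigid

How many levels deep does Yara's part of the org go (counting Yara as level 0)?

The longest chain under Yara runs Yara → Thandi → Vesna → Uchenna → Hiro, which is 4 levels below Yara.

4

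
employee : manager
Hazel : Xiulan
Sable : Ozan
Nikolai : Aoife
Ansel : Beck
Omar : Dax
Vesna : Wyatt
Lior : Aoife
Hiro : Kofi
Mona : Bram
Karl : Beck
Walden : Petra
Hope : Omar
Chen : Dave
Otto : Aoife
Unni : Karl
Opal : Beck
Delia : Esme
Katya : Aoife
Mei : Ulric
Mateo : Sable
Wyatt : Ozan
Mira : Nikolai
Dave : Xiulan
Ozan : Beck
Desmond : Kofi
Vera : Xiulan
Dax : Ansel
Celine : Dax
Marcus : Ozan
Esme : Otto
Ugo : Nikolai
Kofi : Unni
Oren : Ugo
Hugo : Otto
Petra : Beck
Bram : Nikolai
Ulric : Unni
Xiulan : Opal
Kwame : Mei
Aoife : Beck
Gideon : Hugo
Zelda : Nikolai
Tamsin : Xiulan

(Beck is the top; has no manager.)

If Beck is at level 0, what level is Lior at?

2

Chain from Lior up to Beck: Lior → Aoife → Beck. That is 2 steps up, so Lior is 2 levels below Beck.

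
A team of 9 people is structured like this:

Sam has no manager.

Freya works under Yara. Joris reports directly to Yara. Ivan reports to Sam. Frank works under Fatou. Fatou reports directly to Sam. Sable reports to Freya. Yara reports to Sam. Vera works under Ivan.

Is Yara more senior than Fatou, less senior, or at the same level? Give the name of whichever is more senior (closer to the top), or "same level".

same level

Both Yara and Fatou are 1 level below Sam.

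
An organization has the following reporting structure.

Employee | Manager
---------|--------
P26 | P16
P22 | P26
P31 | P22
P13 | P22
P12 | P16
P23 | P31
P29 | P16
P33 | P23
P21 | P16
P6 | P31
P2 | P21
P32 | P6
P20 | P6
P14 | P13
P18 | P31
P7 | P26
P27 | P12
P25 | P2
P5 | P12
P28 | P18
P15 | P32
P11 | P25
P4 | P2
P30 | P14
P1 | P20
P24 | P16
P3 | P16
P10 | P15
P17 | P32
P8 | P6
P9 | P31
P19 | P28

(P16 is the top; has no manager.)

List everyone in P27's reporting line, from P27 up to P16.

P27 reports to P12. P12 reports to P16. P16 is at the top.

P27 -> P12 -> P16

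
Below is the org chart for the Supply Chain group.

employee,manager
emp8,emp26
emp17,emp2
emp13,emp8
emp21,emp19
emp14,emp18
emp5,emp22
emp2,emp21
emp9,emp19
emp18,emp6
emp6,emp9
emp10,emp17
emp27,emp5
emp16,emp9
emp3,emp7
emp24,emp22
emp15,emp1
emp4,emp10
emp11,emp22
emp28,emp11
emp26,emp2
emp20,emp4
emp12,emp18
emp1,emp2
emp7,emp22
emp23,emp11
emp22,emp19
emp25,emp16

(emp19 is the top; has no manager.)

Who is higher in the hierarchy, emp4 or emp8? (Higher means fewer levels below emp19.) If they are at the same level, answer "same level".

emp4 is 5 levels below emp19; emp8 is 4. emp8 is higher.

emp8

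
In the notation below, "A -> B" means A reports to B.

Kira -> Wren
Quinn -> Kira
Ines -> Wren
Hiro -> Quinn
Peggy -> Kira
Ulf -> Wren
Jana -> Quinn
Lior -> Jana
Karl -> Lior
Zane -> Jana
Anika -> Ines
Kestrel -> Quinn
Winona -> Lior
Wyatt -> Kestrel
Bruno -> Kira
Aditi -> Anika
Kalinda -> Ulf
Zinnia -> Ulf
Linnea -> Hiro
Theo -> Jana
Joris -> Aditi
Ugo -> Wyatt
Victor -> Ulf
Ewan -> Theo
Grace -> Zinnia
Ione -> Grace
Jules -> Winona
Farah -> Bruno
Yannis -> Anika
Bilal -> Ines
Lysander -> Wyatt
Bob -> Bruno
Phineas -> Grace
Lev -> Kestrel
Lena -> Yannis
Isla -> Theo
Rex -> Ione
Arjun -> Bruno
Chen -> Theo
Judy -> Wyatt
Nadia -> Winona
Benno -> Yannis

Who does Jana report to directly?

Quinn

Jana reports directly to Quinn.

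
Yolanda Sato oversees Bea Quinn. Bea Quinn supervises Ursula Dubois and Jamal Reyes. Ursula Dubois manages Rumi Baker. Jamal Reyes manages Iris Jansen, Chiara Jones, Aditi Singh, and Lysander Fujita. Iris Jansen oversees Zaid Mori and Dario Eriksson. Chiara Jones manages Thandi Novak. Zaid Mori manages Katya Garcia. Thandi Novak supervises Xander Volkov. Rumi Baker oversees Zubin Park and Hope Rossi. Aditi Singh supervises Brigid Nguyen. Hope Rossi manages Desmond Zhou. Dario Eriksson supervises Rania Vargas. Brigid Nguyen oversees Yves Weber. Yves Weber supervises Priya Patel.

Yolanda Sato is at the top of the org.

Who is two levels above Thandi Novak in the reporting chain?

Thandi Novak reports to Chiara Jones, and Chiara Jones reports to Jamal Reyes. So Thandi Novak's skip-level manager is Jamal Reyes.

Jamal Reyes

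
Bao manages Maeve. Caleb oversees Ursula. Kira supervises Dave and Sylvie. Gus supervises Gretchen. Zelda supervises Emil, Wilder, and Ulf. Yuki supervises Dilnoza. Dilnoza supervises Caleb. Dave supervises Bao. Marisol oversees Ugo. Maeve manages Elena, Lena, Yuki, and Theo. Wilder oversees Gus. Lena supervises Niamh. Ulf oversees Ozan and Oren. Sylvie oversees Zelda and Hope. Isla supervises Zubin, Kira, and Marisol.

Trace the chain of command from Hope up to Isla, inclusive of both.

Hope -> Sylvie -> Kira -> Isla

Hope reports to Sylvie. Sylvie reports to Kira. Kira reports to Isla. Isla is at the top.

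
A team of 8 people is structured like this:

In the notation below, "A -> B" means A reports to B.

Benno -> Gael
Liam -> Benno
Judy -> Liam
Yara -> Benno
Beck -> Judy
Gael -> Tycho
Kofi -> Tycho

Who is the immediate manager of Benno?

Gael

Benno reports directly to Gael.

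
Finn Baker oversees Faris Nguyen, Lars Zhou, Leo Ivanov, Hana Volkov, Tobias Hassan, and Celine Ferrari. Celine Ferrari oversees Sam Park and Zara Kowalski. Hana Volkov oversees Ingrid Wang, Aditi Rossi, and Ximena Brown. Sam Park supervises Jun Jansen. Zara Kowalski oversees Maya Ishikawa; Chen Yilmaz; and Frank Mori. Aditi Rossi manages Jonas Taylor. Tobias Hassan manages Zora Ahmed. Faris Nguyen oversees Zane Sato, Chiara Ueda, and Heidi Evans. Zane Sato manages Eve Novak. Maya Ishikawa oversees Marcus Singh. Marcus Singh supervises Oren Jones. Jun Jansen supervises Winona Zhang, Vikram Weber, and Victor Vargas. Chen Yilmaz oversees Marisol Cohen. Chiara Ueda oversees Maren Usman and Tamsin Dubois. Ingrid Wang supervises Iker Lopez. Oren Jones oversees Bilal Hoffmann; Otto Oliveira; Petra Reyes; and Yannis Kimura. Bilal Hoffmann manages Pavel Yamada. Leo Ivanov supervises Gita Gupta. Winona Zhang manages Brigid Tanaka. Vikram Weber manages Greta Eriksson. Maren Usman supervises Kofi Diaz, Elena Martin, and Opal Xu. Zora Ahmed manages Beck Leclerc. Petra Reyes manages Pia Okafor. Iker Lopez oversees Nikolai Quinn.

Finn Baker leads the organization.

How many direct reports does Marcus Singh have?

1

Marcus Singh directly manages Oren Jones. That is 1 direct report.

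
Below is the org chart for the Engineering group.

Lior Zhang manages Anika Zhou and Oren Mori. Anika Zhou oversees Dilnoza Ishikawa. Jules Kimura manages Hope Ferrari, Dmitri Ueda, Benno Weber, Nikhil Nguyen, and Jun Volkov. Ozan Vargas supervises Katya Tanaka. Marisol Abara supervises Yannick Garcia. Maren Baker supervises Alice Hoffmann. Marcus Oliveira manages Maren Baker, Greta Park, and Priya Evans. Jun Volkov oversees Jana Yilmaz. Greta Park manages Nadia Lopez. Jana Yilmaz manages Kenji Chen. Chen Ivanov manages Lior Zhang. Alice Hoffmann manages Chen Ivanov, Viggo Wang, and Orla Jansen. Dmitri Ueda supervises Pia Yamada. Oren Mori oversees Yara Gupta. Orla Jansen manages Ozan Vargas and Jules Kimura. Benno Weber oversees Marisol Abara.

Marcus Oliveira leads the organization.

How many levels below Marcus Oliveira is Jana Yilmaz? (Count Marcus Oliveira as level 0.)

6

Chain from Jana Yilmaz up to Marcus Oliveira: Jana Yilmaz → Jun Volkov → Jules Kimura → Orla Jansen → Alice Hoffmann → Maren Baker → Marcus Oliveira. That is 6 steps up, so Jana Yilmaz is 6 levels below Marcus Oliveira.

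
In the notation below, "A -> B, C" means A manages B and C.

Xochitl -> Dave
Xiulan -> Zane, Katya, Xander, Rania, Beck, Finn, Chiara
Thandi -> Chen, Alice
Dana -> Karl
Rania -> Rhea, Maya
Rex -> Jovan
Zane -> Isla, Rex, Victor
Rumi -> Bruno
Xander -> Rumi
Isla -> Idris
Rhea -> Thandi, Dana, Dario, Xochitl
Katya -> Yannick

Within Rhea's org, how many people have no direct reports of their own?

The people in Rhea's organization with no one reporting to them are Dave, Dario, Karl, Alice, Chen. That is 5.

5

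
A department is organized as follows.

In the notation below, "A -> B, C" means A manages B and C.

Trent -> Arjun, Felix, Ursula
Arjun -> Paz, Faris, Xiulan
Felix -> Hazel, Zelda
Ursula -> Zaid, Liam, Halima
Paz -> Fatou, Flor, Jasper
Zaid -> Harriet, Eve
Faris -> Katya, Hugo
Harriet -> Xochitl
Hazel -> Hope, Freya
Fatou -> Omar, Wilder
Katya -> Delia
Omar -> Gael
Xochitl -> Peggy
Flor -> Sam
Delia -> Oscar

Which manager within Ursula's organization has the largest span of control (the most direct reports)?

Ursula

Direct-report counts within Ursula's organization: Ursula has 3; Zaid has 2; Harriet has 1; Xochitl has 1. The largest is 3, held by Ursula.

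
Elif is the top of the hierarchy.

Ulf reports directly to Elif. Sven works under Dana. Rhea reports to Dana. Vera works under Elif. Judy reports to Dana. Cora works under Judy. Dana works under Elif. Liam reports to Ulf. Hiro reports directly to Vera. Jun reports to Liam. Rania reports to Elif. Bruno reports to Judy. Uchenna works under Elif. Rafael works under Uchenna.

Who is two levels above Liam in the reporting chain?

Elif

Liam reports to Ulf, and Ulf reports to Elif. So Liam's skip-level manager is Elif.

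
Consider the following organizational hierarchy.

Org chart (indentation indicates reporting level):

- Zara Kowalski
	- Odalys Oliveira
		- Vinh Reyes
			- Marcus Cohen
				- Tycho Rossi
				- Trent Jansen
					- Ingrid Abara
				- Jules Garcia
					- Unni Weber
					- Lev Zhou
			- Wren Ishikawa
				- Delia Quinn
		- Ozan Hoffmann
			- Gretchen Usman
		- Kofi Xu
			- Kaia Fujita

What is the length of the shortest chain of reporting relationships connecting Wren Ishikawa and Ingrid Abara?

4

Wren Ishikawa is 1 level below Vinh Reyes, and Ingrid Abara is 3 levels below Vinh Reyes (their lowest common manager). The shortest path runs up from Wren Ishikawa to Vinh Reyes and back down to Ingrid Abara: 1 + 3 = 4 links.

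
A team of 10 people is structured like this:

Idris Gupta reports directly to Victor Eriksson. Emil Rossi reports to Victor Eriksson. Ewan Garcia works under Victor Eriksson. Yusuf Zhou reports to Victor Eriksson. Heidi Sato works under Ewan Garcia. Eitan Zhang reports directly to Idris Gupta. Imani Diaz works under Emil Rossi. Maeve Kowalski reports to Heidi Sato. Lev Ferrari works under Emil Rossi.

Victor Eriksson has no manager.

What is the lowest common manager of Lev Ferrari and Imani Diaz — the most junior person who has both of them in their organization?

Lev Ferrari's chain of managers is Emil Rossi, Victor Eriksson. Imani Diaz's chain of managers is Emil Rossi, Victor Eriksson. The first manager that appears in both chains is Emil Rossi.

Emil Rossi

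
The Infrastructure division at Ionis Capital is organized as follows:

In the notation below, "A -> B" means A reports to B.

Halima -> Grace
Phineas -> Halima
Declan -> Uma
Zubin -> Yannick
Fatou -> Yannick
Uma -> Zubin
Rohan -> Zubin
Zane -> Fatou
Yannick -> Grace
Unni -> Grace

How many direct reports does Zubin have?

2

Zubin directly manages Rohan, Uma. That is 2 direct reports.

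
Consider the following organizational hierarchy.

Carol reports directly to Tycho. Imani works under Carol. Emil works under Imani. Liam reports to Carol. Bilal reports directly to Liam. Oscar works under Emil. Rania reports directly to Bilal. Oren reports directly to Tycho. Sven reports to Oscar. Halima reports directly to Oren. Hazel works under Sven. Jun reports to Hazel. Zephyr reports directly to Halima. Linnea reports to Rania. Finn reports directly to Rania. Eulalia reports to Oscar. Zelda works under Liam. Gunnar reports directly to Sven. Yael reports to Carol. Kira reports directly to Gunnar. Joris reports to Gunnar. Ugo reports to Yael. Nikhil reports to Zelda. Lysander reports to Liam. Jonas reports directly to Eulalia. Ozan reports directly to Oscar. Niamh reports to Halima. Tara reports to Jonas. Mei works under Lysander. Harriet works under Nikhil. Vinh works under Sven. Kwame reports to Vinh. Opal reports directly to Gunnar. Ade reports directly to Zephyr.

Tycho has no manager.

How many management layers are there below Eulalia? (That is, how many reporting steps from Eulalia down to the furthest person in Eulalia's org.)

2

The longest chain under Eulalia runs Eulalia → Jonas → Tara, which is 2 levels below Eulalia.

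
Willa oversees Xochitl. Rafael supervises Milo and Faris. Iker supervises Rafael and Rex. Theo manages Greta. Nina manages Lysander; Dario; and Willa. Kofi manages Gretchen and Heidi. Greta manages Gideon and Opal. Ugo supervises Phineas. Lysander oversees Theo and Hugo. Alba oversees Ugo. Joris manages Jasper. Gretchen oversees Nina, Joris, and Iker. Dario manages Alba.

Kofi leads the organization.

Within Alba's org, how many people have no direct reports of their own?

The only person in Alba's organization with no one reporting to them is Phineas. That is 1.

1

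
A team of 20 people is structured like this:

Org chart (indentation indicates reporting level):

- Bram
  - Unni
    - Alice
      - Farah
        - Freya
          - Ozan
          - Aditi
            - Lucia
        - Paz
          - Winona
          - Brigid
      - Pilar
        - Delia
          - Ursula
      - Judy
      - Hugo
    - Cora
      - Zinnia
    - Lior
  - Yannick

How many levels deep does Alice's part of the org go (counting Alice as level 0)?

4

The longest chain under Alice runs Alice → Farah → Freya → Aditi → Lucia, which is 4 levels below Alice.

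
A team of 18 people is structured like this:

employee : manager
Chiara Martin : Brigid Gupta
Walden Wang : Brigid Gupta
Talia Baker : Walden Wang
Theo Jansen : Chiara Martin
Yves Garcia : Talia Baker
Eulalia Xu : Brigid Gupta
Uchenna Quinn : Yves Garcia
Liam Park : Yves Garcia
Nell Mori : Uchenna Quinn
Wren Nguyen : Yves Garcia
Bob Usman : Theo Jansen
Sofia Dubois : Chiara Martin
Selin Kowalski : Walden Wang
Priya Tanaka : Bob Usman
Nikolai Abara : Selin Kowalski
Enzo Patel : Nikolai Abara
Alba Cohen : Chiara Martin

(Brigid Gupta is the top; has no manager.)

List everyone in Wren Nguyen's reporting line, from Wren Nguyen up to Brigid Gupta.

Wren Nguyen reports to Yves Garcia. Yves Garcia reports to Talia Baker. Talia Baker reports to Walden Wang. Walden Wang reports to Brigid Gupta. Brigid Gupta is at the top.

Wren Nguyen -> Yves Garcia -> Talia Baker -> Walden Wang -> Brigid Gupta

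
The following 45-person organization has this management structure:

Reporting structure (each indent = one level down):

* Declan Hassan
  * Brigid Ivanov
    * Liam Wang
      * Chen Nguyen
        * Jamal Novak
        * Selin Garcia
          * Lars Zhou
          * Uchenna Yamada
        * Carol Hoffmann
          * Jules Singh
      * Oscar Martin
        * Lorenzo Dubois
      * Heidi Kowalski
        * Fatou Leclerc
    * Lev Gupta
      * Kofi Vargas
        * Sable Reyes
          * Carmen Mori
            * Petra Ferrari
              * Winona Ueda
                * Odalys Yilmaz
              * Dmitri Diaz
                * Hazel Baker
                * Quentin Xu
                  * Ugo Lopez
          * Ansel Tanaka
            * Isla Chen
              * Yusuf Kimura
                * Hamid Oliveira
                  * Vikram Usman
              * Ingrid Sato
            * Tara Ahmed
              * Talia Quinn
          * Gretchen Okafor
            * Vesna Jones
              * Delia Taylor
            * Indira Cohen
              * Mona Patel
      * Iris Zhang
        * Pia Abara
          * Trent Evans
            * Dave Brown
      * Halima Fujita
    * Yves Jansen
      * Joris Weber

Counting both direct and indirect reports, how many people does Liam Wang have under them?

Liam Wang directly manages Chen Nguyen, Oscar Martin, Heidi Kowalski. Under Chen Nguyen: Carol Hoffmann, Jules Singh, Selin Garcia, Uchenna Yamada, Lars Zhou, Jamal Novak (6). Under Oscar Martin: Lorenzo Dubois (1). Under Heidi Kowalski: Fatou Leclerc (1). So Liam Wang's organization is 3 direct reports plus everyone under them: 7 + 2 + 2 = 11.

11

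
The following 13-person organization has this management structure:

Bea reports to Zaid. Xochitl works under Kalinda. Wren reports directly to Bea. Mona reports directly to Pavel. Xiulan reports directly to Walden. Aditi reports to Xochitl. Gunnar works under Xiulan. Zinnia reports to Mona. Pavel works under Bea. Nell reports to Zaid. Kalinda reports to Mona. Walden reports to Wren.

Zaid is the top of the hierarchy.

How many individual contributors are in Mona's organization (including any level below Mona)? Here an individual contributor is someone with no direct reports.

2

The people in Mona's organization with no one reporting to them are Aditi, Zinnia. That is 2.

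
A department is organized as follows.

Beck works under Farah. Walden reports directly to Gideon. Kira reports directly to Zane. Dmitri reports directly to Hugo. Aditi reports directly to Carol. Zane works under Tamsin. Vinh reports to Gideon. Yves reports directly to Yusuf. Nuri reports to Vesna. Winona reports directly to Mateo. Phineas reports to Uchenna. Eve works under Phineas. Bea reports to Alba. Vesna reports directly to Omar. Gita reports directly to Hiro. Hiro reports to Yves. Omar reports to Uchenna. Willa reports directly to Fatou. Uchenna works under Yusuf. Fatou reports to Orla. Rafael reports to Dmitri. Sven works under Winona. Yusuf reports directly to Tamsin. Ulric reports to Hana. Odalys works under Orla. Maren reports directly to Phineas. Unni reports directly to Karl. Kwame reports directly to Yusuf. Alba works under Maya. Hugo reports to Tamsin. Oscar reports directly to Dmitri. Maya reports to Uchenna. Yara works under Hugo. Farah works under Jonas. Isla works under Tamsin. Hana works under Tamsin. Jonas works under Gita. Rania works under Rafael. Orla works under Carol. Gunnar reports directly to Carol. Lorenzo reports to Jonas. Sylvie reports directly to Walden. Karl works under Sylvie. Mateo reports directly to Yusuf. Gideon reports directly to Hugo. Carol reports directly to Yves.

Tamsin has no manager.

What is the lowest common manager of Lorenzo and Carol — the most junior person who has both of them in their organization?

Lorenzo's chain of managers is Jonas, Gita, Hiro, Yves, Yusuf, Tamsin. Carol's chain of managers is Yves, Yusuf, Tamsin. The first manager that appears in both chains is Yves.

Yves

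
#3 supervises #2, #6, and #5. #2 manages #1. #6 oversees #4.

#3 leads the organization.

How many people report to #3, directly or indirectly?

5

#3 directly manages #2, #6, #5. Under #2: #1 (1). Under #6: #4 (1). #5 has no reports. So #3's organization is 3 direct reports plus everyone under them: 2 + 2 + 1 = 5.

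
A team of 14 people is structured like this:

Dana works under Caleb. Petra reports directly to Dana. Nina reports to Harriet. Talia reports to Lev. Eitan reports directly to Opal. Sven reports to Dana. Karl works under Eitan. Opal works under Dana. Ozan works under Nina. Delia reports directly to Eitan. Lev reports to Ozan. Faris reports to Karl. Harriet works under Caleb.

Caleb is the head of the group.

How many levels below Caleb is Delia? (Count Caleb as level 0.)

4

Chain from Delia up to Caleb: Delia → Eitan → Opal → Dana → Caleb. That is 4 steps up, so Delia is 4 levels below Caleb.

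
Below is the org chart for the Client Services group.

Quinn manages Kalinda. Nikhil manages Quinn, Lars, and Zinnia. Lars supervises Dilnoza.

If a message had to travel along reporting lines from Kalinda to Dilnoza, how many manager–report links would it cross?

4

Kalinda is 2 levels below Nikhil, and Dilnoza is 2 levels below Nikhil (their lowest common manager). The shortest path runs up from Kalinda to Nikhil and back down to Dilnoza: 2 + 2 = 4 links.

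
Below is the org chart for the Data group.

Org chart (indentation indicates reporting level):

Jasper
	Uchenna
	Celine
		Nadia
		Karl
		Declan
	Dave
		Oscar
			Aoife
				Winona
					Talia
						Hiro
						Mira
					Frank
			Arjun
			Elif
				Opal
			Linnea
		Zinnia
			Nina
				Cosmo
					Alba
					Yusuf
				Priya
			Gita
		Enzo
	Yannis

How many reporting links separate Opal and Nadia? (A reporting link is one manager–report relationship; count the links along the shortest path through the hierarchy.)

6

Opal is 4 levels below Jasper, and Nadia is 2 levels below Jasper (their lowest common manager). The shortest path runs up from Opal to Jasper and back down to Nadia: 4 + 2 = 6 links.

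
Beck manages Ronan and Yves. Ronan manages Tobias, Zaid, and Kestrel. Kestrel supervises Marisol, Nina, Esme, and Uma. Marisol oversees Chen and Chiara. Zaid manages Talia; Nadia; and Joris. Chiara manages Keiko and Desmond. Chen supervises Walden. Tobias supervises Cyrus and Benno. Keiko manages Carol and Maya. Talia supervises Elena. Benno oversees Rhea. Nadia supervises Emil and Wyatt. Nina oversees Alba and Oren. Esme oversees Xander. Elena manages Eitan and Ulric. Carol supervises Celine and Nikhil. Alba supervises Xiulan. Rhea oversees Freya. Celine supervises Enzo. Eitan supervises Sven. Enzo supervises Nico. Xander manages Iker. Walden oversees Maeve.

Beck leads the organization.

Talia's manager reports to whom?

Talia reports to Zaid, and Zaid reports to Ronan. So Talia's skip-level manager is Ronan.

Ronan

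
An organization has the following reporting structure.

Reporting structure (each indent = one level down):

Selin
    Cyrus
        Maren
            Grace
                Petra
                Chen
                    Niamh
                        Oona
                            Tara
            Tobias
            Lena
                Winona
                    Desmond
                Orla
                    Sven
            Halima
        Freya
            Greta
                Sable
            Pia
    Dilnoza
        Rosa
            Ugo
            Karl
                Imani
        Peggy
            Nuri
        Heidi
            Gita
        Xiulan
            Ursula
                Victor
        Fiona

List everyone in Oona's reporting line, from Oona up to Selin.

Oona -> Niamh -> Chen -> Grace -> Maren -> Cyrus -> Selin

Oona reports to Niamh. Niamh reports to Chen. Chen reports to Grace. Grace reports to Maren. Maren reports to Cyrus. Cyrus reports to Selin. Selin is at the top.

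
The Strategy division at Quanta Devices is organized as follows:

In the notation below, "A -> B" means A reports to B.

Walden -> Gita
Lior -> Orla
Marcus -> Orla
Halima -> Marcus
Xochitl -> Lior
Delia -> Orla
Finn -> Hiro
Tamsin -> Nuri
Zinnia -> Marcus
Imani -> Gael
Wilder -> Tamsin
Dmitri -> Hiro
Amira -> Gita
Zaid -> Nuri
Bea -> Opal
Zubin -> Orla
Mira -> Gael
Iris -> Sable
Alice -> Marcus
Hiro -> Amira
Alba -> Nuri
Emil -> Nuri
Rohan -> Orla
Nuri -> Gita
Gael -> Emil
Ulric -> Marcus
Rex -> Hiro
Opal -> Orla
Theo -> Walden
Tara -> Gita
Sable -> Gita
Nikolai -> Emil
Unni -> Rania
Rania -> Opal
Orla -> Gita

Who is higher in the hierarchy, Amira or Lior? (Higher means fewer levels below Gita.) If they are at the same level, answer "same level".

Amira is 1 level below Gita; Lior is 2. Amira is higher.

Amira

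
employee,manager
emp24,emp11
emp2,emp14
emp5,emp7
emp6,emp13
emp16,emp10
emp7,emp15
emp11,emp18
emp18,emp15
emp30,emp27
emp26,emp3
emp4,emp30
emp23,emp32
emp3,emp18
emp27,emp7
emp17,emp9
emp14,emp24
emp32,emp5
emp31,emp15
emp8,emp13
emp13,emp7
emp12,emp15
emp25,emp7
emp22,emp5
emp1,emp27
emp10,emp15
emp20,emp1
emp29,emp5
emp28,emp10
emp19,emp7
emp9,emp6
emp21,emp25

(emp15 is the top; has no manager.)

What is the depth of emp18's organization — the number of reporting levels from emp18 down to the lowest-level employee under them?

The longest chain under emp18 runs emp18 → emp11 → emp24 → emp14 → emp2, which is 4 levels below emp18.

4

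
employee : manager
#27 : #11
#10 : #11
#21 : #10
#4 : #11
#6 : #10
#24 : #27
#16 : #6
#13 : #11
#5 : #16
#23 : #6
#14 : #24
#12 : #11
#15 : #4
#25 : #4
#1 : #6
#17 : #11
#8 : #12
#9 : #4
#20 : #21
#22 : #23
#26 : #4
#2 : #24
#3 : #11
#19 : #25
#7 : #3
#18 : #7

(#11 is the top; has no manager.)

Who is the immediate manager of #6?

#10

#6 reports directly to #10.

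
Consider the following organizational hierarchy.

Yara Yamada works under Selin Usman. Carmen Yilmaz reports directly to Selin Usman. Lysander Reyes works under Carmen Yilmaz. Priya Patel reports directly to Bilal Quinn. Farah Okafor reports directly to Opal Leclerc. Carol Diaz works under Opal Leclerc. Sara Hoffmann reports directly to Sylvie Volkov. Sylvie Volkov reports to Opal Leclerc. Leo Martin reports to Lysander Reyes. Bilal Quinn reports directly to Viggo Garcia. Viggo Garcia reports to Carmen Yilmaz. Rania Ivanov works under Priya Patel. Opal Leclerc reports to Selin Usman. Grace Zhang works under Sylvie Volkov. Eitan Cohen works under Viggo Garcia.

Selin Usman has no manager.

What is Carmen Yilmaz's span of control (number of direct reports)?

2

Carmen Yilmaz directly manages Viggo Garcia, Lysander Reyes. That is 2 direct reports.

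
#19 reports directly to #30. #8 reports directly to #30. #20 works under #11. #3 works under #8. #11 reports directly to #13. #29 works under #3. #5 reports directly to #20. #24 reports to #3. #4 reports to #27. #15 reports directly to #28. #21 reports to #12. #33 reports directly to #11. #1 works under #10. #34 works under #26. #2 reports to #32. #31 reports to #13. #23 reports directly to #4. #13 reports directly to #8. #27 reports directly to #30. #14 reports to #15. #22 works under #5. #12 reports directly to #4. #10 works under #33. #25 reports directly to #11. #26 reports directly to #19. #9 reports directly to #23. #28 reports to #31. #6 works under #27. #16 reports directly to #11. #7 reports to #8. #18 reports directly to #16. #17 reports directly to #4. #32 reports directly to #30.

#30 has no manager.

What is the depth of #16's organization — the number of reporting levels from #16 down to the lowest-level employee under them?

The longest chain under #16 runs #16 → #18, which is 1 level below #16.

1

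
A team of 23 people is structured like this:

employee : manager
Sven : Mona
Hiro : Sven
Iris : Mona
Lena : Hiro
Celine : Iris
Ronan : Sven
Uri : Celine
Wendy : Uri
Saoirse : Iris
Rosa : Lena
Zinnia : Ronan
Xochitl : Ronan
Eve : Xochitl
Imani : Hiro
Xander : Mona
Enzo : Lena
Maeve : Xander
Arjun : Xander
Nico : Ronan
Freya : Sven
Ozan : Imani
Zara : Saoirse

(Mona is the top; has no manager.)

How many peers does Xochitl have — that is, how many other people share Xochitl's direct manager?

2

Xochitl reports to Ronan. Ronan's other direct reports are Zinnia, Nico — 2 peers.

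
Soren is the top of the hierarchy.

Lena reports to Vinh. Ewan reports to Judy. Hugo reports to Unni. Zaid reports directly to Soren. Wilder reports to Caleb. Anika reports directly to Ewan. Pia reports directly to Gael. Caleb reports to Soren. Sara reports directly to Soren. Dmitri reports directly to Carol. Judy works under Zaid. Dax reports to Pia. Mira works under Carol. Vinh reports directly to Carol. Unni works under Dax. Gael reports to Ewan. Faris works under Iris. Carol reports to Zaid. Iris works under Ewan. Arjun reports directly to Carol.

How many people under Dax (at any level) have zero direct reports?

The only person in Dax's organization with no one reporting to them is Hugo. That is 1.

1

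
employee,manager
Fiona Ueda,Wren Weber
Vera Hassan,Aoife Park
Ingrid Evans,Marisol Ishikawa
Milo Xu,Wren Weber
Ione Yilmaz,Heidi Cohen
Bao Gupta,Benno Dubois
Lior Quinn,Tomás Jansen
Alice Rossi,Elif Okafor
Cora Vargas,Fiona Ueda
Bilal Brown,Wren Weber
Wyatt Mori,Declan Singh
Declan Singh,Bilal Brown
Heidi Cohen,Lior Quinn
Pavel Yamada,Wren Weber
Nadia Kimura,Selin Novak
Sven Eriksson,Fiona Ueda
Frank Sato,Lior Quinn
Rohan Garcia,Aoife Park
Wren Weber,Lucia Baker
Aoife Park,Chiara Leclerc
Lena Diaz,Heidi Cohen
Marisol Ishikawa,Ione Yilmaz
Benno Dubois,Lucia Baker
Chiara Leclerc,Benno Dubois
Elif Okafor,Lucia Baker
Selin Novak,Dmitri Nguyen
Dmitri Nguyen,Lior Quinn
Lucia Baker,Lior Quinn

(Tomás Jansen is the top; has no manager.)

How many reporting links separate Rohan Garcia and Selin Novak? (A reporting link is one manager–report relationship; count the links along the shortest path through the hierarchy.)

Rohan Garcia is 5 levels below Lior Quinn, and Selin Novak is 2 levels below Lior Quinn (their lowest common manager). The shortest path runs up from Rohan Garcia to Lior Quinn and back down to Selin Novak: 5 + 2 = 7 links.

7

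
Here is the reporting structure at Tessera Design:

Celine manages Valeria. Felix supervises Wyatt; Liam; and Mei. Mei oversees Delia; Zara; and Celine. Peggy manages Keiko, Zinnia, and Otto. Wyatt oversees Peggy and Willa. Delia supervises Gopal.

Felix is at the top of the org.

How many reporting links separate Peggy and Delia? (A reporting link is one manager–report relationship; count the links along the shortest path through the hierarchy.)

4

Peggy is 2 levels below Felix, and Delia is 2 levels below Felix (their lowest common manager). The shortest path runs up from Peggy to Felix and back down to Delia: 2 + 2 = 4 links.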